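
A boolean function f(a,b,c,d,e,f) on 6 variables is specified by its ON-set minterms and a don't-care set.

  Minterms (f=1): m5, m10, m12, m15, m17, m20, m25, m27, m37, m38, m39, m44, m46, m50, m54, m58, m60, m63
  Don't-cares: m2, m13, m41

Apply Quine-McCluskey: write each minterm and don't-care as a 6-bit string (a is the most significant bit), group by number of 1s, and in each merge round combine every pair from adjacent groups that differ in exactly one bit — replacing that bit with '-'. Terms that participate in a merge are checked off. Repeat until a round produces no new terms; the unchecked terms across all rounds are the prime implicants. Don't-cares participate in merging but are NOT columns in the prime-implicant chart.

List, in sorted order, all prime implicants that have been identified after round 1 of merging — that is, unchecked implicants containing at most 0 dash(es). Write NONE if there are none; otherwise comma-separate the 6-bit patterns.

010100, 101001, 111111

Round 0: 000010✓ 000101✓ 001010✓ 001100✓ 001101✓ 001111✓ 010001✓ 010100 011001✓ 011011✓ 100101✓ 100110✓ 100111✓ 101001 101100✓ 101110✓ 110010✓ 110110✓ 111010✓ 111100✓ 111111
Round 1: -00101 -01100 00-010 00-101 0011-1 00110- 01-001 0110-1 1-0110 1-1100 10-110 1001-1 10011- 1011-0 11-010 110-10
PIs = {-00101, -01100, 00-010, 00-101, 0011-1, 00110-, 01-001, 010100, 0110-1, 1-0110, 1-1100, 10-110, 1001-1, 10011-, 101001, 1011-0, 11-010, 110-10, 111111}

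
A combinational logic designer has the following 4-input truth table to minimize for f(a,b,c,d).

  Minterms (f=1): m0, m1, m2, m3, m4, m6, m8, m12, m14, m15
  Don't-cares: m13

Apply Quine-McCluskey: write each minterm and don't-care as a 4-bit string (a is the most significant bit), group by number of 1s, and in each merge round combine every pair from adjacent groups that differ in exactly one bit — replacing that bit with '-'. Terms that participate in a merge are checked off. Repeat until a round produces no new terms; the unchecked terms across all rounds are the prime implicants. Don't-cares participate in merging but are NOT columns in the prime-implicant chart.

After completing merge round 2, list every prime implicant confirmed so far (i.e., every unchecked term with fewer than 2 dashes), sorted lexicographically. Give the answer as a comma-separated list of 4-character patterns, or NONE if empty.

NONE

[col 0] 0000*, 0001*, 0010*, 0011*, 0100*, 0110*, 1000*, 1100*, 1101*, 1110*, 1111*
[col 1] -000*, -100*, -110*, 0-00*, 0-10*, 00-0*, 00-1*, 000-*, 001-*, 01-0*, 1-00*, 11-0*, 11-1*, 110-*, 111-*
[col 2] --00, -1-0, 0--0, 00--, 11--
Prime implicants: --00, -1-0, 0--0, 00--, 11--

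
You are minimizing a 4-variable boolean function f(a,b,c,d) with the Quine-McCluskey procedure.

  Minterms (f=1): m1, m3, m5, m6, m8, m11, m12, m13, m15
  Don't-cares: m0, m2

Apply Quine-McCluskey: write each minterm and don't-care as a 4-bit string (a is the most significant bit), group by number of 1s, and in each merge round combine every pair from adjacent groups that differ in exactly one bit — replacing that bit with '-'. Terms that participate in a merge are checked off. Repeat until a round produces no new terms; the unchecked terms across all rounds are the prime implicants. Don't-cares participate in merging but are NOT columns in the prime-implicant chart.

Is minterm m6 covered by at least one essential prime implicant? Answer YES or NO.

Round 0: 0000✓ 0001✓ 0010✓ 0011✓ 0101✓ 0110✓ 1000✓ 1011✓ 1100✓ 1101✓ 1111✓
Round 1: -000 -011 -101 0-01 0-10 00-0✓ 00-1✓ 000-✓ 001-✓ 1-00 1-11 11-1 110-
Round 2: 00--
PIs = {-000, -011, -101, 0-01, 0-10, 00--, 1-00, 1-11, 11-1, 110-}
Coverage chart:
  m1: 0-01,00--
  m3: -011,00--
  m5: -101,0-01
  m6: 0-10 ←essential
  m8: -000,1-00
  m11: -011,1-11
  m12: 1-00,110-
  m13: -101,11-1,110-
  m15: 1-11,11-1
Essential: 0-10

YES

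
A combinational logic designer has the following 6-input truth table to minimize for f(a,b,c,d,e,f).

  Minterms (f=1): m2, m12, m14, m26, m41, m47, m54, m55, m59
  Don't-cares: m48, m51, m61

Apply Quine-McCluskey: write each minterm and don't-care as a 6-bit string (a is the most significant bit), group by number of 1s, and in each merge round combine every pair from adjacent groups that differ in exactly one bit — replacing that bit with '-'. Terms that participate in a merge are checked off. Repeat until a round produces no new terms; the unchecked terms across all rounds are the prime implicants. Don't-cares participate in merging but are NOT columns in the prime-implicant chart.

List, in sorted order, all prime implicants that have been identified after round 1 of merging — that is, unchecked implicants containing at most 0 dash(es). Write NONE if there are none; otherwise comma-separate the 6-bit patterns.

Round 0: 000010 001100✓ 001110✓ 011010 101001 101111 110000 110011✓ 110110✓ 110111✓ 111011✓ 111101
Round 1: 0011-0 11-011 110-11 11011-
PIs = {000010, 0011-0, 011010, 101001, 101111, 11-011, 110-11, 110000, 11011-, 111101}

000010, 011010, 101001, 101111, 110000, 111101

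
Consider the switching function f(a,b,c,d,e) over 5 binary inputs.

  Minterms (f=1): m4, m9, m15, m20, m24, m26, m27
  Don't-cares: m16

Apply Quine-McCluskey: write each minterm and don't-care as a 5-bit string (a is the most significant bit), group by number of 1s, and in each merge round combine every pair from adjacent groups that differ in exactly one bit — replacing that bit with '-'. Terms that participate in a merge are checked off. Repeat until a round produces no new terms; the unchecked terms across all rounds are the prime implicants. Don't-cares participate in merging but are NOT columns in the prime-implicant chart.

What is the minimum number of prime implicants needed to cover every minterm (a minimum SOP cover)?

size-2^0 implicants → 00100(✓)  01001  01111  10000(✓)  10100(✓)  11000(✓)  11010(✓)  11011(✓)
size-2^1 implicants → -0100  1-000  10-00  110-0  1101-
Unchecked terms (primes): -0100, 01001, 01111, 1-000, 10-00, 110-0, 1101-
Minterm coverage:
  m4 ⊆ -0100 [E]
  m9 ⊆ 01001 [E]
  m15 ⊆ 01111 [E]
  m20 ⊆ -0100,10-00
  m24 ⊆ 1-000,110-0
  m26 ⊆ 110-0,1101-
  m27 ⊆ 1101- [E]
E = {-0100, 01001, 01111, 1101-}
Petrick residual → 1-000
Cover = b'cd'e' + a'bc'd'e + a'bcde + ac'd'e' + abc'd  |cover|=5

5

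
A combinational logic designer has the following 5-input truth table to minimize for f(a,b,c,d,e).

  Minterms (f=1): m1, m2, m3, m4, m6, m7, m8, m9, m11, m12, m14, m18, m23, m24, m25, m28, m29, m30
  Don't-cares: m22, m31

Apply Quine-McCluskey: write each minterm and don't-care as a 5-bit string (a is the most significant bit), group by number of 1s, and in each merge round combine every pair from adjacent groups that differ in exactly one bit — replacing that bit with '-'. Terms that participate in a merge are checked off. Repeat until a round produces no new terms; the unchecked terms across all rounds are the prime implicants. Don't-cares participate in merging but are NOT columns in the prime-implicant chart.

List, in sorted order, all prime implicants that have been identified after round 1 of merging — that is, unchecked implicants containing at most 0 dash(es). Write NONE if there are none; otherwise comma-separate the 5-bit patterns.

[col 0] 00001*, 00010*, 00011*, 00100*, 00110*, 00111*, 01000*, 01001*, 01011*, 01100*, 01110*, 10010*, 10110*, 10111*, 11000*, 11001*, 11100*, 11101*, 11110*, 11111*
[col 1] -0010*, -0110*, -0111*, -1000*, -1001*, -1100*, -1110*, 0-001*, 0-011*, 0-100*, 0-110*, 00-10*, 00-11*, 000-1*, 0001-*, 001-0*, 0011-*, 01-00*, 010-1*, 0100-*, 011-0*, 1-110*, 1-111*, 10-10*, 1011-*, 11-00*, 11-01*, 1100-*, 111-0*, 111-1*, 1110-*, 1111-*
[col 2] --110, -0-10, -011-, -1-00, -100-, -11-0, 0-0-1, 0-1-0, 00-1-, 1-11-, 11-0-, 111--
Prime implicants: --110, -0-10, -011-, -1-00, -100-, -11-0, 0-0-1, 0-1-0, 00-1-, 1-11-, 11-0-, 111--

NONE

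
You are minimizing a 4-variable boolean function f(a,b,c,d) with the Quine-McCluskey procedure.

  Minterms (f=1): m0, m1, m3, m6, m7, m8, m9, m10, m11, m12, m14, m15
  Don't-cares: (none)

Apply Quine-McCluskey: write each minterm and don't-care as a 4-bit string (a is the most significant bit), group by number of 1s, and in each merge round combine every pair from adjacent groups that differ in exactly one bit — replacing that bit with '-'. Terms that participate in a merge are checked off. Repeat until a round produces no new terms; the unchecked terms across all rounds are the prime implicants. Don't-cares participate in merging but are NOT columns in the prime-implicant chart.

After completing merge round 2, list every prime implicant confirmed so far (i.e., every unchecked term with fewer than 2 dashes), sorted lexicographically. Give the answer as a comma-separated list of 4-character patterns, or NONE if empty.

Round 0: 0000✓ 0001✓ 0011✓ 0110✓ 0111✓ 1000✓ 1001✓ 1010✓ 1011✓ 1100✓ 1110✓ 1111✓
Round 1: -000✓ -001✓ -011✓ -110✓ -111✓ 0-11✓ 00-1✓ 000-✓ 011-✓ 1-00✓ 1-10✓ 1-11✓ 10-0✓ 10-1✓ 100-✓ 101-✓ 11-0✓ 111-✓
Round 2: --11 -0-1 -00- -11- 1--0 1-1- 10--
PIs = {--11, -0-1, -00-, -11-, 1--0, 1-1-, 10--}

NONE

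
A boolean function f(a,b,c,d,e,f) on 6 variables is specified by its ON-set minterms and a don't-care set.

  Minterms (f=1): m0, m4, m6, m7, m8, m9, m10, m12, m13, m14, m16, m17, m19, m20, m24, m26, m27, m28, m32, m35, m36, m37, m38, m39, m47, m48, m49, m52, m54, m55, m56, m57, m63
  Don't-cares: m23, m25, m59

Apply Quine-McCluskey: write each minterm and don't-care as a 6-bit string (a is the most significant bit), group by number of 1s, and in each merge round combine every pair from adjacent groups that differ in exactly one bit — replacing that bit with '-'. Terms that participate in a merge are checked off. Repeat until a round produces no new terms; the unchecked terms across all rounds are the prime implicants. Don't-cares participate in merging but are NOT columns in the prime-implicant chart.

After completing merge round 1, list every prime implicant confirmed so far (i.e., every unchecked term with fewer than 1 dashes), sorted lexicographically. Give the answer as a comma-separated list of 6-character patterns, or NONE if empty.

size-2^0 implicants → 000000(✓)  000100(✓)  000110(✓)  000111(✓)  001000(✓)  001001(✓)  001010(✓)  001100(✓)  001101(✓)  001110(✓)  010000(✓)  010001(✓)  010011(✓)  010100(✓)  010111(✓)  011000(✓)  011001(✓)  011010(✓)  011011(✓)  011100(✓)  100000(✓)  100011(✓)  100100(✓)  100101(✓)  100110(✓)  100111(✓)  101111(✓)  110000(✓)  110001(✓)  110100(✓)  110110(✓)  110111(✓)  111000(✓)  111001(✓)  111011(✓)  111111(✓)
size-2^1 implicants → -00000(✓)  -00100(✓)  -00110(✓)  -00111(✓)  -10000(✓)  -10001(✓)  -10100(✓)  -10111(✓)  -11000(✓)  -11001(✓)  -11011(✓)  0-0000(✓)  0-0100(✓)  0-0111(✓)  0-1000(✓)  0-1001(✓)  0-1010(✓)  0-1100(✓)  00-000(✓)  00-100(✓)  00-110(✓)  000-00(✓)  0001-0(✓)  00011-(✓)  001-00(✓)  001-01(✓)  001-10(✓)  0010-0(✓)  00100-(✓)  0011-0(✓)  00110-(✓)  01-000(✓)  01-001(✓)  01-011(✓)  01-100(✓)  010-00(✓)  010-11  0100-1(✓)  01000-(✓)  011-00(✓)  0110-0(✓)  0110-1(✓)  01100-(✓)  01101-(✓)  1-0000(✓)  1-0100(✓)  1-0110(✓)  1-0111(✓)  1-1111(✓)  10-111(✓)  100-00(✓)  100-11  1001-0(✓)  1001-1(✓)  10010-(✓)  10011-(✓)  11-000(✓)  11-001(✓)  11-111(✓)  110-00(✓)  11000-(✓)  1101-0(✓)  11011-(✓)  111-11  1110-1(✓)  11100-(✓)
size-2^2 implicants → --0000(✓)  --0100(✓)  --0111  -00-00(✓)  -001-0  -0011-  -1-000(✓)  -1-001(✓)  -10-00(✓)  -1000-(✓)  -110-1  -1100-(✓)  0--000(✓)  0--100(✓)  0-0-00(✓)  0-1-00(✓)  0-10-0  0-100-  00--00(✓)  00-1-0  001--0  001-0-  01--00(✓)  01-0-1  01-00-(✓)  0110--  1--111  1-0-00(✓)  1-01-0  1-011-  1001--  11-00-(✓)
size-2^3 implicants → --0-00  -1-00-  0---00
Unchecked terms (primes): --0-00, --0111, -001-0, -0011-, -1-00-, -110-1, 0---00, 0-10-0, 0-100-, 00-1-0, 001--0, 001-0-, 01-0-1, 010-11, 0110--, 1--111, 1-01-0, 1-011-, 100-11, 1001--, 111-11

NONE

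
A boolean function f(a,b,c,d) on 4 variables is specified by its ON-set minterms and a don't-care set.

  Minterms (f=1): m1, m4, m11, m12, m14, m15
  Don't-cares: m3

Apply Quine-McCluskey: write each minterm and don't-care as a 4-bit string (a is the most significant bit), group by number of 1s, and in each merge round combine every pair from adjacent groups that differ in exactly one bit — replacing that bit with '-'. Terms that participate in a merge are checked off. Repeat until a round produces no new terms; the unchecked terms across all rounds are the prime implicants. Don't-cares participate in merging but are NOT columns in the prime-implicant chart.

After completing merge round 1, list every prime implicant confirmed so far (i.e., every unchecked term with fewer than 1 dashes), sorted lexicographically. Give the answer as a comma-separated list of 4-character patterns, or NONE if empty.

[col 0] 0001*, 0011*, 0100*, 1011*, 1100*, 1110*, 1111*
[col 1] -011, -100, 00-1, 1-11, 11-0, 111-
Prime implicants: -011, -100, 00-1, 1-11, 11-0, 111-

NONE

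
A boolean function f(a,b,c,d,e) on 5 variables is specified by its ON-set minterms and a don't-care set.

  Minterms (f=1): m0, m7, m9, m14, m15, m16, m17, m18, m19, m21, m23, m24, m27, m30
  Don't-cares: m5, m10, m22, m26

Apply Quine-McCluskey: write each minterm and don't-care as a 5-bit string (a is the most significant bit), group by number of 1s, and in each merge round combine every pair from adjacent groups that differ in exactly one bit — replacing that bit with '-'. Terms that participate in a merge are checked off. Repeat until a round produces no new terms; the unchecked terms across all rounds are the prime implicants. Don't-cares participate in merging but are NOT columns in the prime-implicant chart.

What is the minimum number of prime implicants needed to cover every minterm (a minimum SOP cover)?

7

Round 0: 00000✓ 00101✓ 00111✓ 01001 01010✓ 01110✓ 01111✓ 10000✓ 10001✓ 10010✓ 10011✓ 10101✓ 10110✓ 10111✓ 11000✓ 11010✓ 11011✓ 11110✓
Round 1: -0000 -0101✓ -0111✓ -1010✓ -1110✓ 0-111 001-1✓ 01-10✓ 0111- 1-000✓ 1-010✓ 1-011✓ 1-110✓ 10-01✓ 10-10✓ 10-11✓ 100-0✓ 100-1✓ 1000-✓ 1001-✓ 101-1✓ 1011-✓ 11-10✓ 110-0✓ 1101-✓
Round 2: -01-1 -1-10 1--10 1-0-0 1-01- 10--1 10-1- 100--
PIs = {-0000, -01-1, -1-10, 0-111, 01001, 0111-, 1--10, 1-0-0, 1-01-, 10--1, 10-1-, 100--}
Coverage chart:
  m0: -0000 ←essential
  m7: -01-1,0-111
  m9: 01001 ←essential
  m14: -1-10,0111-
  m15: 0-111,0111-
  m16: -0000,1-0-0,100--
  m17: 10--1,100--
  m18: 1--10,1-0-0,1-01-,10-1-,100--
  m19: 1-01-,10--1,10-1-,100--
  m21: -01-1,10--1
  m23: -01-1,10--1,10-1-
  m24: 1-0-0 ←essential
  m27: 1-01- ←essential
  m30: -1-10,1--10
Essential: -0000, 01001, 1-0-0, 1-01-
Petrick residual → -1-10, 0-111, 10--1
Min cover (7 terms): b'c'd'e' + bde' + a'cde + a'bc'd'e + ac'e' + ac'd + ab'e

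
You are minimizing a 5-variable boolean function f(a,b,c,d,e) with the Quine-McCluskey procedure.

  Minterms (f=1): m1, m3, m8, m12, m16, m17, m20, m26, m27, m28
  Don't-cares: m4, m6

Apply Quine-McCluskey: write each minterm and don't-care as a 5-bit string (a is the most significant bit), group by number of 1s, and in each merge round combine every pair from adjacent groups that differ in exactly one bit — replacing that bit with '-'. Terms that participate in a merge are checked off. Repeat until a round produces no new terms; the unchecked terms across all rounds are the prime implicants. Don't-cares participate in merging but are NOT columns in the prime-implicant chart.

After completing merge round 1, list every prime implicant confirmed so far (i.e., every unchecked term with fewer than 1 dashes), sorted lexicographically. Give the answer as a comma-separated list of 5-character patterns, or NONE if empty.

NONE

size-2^0 implicants → 00001(✓)  00011(✓)  00100(✓)  00110(✓)  01000(✓)  01100(✓)  10000(✓)  10001(✓)  10100(✓)  11010(✓)  11011(✓)  11100(✓)
size-2^1 implicants → -0001  -0100(✓)  -1100(✓)  0-100(✓)  000-1  001-0  01-00  1-100(✓)  10-00  1000-  1101-
size-2^2 implicants → --100
Unchecked terms (primes): --100, -0001, 000-1, 001-0, 01-00, 10-00, 1000-, 1101-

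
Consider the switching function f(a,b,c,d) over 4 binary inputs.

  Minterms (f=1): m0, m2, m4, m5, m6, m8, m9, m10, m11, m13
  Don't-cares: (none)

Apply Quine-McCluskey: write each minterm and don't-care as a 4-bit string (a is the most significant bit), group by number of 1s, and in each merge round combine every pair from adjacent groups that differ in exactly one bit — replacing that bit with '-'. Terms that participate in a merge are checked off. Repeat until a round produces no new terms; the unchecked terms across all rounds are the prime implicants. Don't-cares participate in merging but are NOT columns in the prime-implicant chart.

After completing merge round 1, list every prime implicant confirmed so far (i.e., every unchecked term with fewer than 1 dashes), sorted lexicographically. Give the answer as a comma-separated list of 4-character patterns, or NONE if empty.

NONE

Round 0: 0000✓ 0010✓ 0100✓ 0101✓ 0110✓ 1000✓ 1001✓ 1010✓ 1011✓ 1101✓
Round 1: -000✓ -010✓ -101 0-00✓ 0-10✓ 00-0✓ 01-0✓ 010- 1-01 10-0✓ 10-1✓ 100-✓ 101-✓
Round 2: -0-0 0--0 10--
PIs = {-0-0, -101, 0--0, 010-, 1-01, 10--}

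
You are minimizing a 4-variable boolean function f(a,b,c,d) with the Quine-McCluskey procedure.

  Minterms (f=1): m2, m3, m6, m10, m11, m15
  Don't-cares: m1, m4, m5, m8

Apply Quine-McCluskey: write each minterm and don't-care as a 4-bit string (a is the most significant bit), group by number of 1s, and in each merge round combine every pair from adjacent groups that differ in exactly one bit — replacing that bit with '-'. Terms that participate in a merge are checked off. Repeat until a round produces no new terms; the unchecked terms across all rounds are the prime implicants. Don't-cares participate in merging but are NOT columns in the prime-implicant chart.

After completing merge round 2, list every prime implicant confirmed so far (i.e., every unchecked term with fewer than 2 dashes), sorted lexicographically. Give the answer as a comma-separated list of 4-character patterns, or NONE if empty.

size-2^0 implicants → 0001(✓)  0010(✓)  0011(✓)  0100(✓)  0101(✓)  0110(✓)  1000(✓)  1010(✓)  1011(✓)  1111(✓)
size-2^1 implicants → -010(✓)  -011(✓)  0-01  0-10  00-1  001-(✓)  01-0  010-  1-11  10-0  101-(✓)
size-2^2 implicants → -01-
Unchecked terms (primes): -01-, 0-01, 0-10, 00-1, 01-0, 010-, 1-11, 10-0

0-01, 0-10, 00-1, 01-0, 010-, 1-11, 10-0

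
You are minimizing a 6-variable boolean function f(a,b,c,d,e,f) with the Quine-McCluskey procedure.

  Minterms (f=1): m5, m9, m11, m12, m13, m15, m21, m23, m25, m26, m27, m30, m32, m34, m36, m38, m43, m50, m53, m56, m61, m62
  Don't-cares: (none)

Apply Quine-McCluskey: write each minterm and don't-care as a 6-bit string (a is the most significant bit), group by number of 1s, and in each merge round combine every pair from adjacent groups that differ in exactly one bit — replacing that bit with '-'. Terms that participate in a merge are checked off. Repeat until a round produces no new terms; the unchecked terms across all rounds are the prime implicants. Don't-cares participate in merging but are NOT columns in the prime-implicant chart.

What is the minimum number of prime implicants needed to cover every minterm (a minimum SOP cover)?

12

Round 0: 000101✓ 001001✓ 001011✓ 001100✓ 001101✓ 001111✓ 010101✓ 010111✓ 011001✓ 011010✓ 011011✓ 011110✓ 100000✓ 100010✓ 100100✓ 100110✓ 101011✓ 110010✓ 110101✓ 111000 111101✓ 111110✓
Round 1: -01011 -10101 -11110 0-0101 0-1001✓ 0-1011✓ 00-101 001-01✓ 001-11✓ 0010-1✓ 0011-1✓ 00110- 0101-1 011-10 0110-1✓ 01101- 1-0010 100-00✓ 100-10✓ 1000-0✓ 1001-0✓ 11-101
Round 2: 0-10-1 001--1 100--0
PIs = {-01011, -10101, -11110, 0-0101, 0-10-1, 00-101, 001--1, 00110-, 0101-1, 011-10, 01101-, 1-0010, 100--0, 11-101, 111000}
Coverage chart:
  m5: 0-0101,00-101
  m9: 0-10-1,001--1
  m11: -01011,0-10-1,001--1
  m12: 00110- ←essential
  m13: 00-101,001--1,00110-
  m15: 001--1 ←essential
  m21: -10101,0-0101,0101-1
  m23: 0101-1 ←essential
  m25: 0-10-1 ←essential
  m26: 011-10,01101-
  m27: 0-10-1,01101-
  m30: -11110,011-10
  m32: 100--0 ←essential
  m34: 1-0010,100--0
  m36: 100--0 ←essential
  m38: 100--0 ←essential
  m43: -01011 ←essential
  m50: 1-0010 ←essential
  m53: -10101,11-101
  m56: 111000 ←essential
  m61: 11-101 ←essential
  m62: -11110 ←essential
Essential: -01011, -11110, 0-10-1, 001--1, 00110-, 0101-1, 1-0010, 100--0, 11-101, 111000
Petrick residual → 0-0101, 011-10
Min cover (12 terms): b'cd'ef + bcdef' + a'c'de'f + a'cd'f + a'b'cf + a'b'cde' + a'bc'df + a'bcef' + ac'd'ef' + ab'c'f' + abde'f + abcd'e'f'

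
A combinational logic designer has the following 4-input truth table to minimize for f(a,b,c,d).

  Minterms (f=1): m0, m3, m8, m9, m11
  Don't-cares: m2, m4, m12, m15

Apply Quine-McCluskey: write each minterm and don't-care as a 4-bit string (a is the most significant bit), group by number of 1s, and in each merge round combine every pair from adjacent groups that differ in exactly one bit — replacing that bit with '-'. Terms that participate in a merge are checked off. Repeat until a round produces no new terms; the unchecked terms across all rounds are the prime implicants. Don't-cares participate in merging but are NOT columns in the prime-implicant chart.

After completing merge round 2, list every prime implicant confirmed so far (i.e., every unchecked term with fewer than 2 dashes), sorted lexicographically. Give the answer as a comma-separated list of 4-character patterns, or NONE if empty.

[col 0] 0000*, 0010*, 0011*, 0100*, 1000*, 1001*, 1011*, 1100*, 1111*
[col 1] -000*, -011, -100*, 0-00*, 00-0, 001-, 1-00*, 1-11, 10-1, 100-
[col 2] --00
Prime implicants: --00, -011, 00-0, 001-, 1-11, 10-1, 100-

-011, 00-0, 001-, 1-11, 10-1, 100-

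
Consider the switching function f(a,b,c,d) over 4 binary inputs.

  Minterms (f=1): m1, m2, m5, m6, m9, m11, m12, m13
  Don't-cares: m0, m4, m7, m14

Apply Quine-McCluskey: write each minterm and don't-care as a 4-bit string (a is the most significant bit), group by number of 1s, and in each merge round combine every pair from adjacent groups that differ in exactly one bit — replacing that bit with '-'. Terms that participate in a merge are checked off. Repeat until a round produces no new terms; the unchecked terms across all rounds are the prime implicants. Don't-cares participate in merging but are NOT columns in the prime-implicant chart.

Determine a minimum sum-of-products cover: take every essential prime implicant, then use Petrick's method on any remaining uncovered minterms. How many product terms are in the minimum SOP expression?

4

Round 0: 0000✓ 0001✓ 0010✓ 0100✓ 0101✓ 0110✓ 0111✓ 1001✓ 1011✓ 1100✓ 1101✓ 1110✓
Round 1: -001✓ -100✓ -101✓ -110✓ 0-00✓ 0-01✓ 0-10✓ 00-0✓ 000-✓ 01-0✓ 01-1✓ 010-✓ 011-✓ 1-01✓ 10-1 11-0✓ 110-✓
Round 2: --01 -1-0 -10- 0--0 0-0- 01--
PIs = {--01, -1-0, -10-, 0--0, 0-0-, 01--, 10-1}
Coverage chart:
  m1: --01,0-0-
  m2: 0--0 ←essential
  m5: --01,-10-,0-0-,01--
  m6: -1-0,0--0,01--
  m9: --01,10-1
  m11: 10-1 ←essential
  m12: -1-0,-10-
  m13: --01,-10-
Essential: 0--0, 10-1
Petrick residual → --01, -1-0
Min cover (4 terms): c'd + bd' + a'd' + ab'd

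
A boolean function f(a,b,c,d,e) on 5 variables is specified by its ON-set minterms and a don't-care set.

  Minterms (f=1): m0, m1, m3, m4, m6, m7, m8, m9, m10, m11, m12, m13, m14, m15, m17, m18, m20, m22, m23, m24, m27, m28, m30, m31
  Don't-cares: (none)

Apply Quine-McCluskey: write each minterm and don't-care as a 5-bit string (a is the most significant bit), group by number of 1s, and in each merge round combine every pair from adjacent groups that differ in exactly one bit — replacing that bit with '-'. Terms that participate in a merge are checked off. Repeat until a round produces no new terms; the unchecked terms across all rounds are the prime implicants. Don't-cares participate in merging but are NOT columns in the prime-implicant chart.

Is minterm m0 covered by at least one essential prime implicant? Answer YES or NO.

Round 0: 00000✓ 00001✓ 00011✓ 00100✓ 00110✓ 00111✓ 01000✓ 01001✓ 01010✓ 01011✓ 01100✓ 01101✓ 01110✓ 01111✓ 10001✓ 10010✓ 10100✓ 10110✓ 10111✓ 11000✓ 11011✓ 11100✓ 11110✓ 11111✓
Round 1: -0001 -0100✓ -0110✓ -0111✓ -1000✓ -1011✓ -1100✓ -1110✓ -1111✓ 0-000✓ 0-001✓ 0-011✓ 0-100✓ 0-110✓ 0-111✓ 00-00✓ 00-11✓ 000-1✓ 0000-✓ 001-0✓ 0011-✓ 01-00✓ 01-01✓ 01-10✓ 01-11✓ 010-0✓ 010-1✓ 0100-✓ 0101-✓ 011-0✓ 011-1✓ 0110-✓ 0111-✓ 1-100✓ 1-110✓ 1-111✓ 10-10 101-0✓ 1011-✓ 11-00✓ 11-11✓ 111-0✓ 1111-✓
Round 2: --100✓ --110✓ --111✓ -01-0✓ -011-✓ -1-00 -1-11 -11-0✓ -111-✓ 0--00 0--11 0-0-1 0-00- 0-1-0✓ 0-11-✓ 01--0✓ 01--1✓ 01-0-✓ 01-1-✓ 010--✓ 011--✓ 1-1-0✓ 1-11-✓
Round 3: --1-0 --11- 01---
PIs = {--1-0, --11-, -0001, -1-00, -1-11, 0--00, 0--11, 0-0-1, 0-00-, 01---, 10-10}
Coverage chart:
  m0: 0--00,0-00-
  m1: -0001,0-0-1,0-00-
  m3: 0--11,0-0-1
  m4: --1-0,0--00
  m6: --1-0,--11-
  m7: --11-,0--11
  m8: -1-00,0--00,0-00-,01---
  m9: 0-0-1,0-00-,01---
  m10: 01--- ←essential
  m11: -1-11,0--11,0-0-1,01---
  m12: --1-0,-1-00,0--00,01---
  m13: 01--- ←essential
  m14: --1-0,--11-,01---
  m15: --11-,-1-11,0--11,01---
  m17: -0001 ←essential
  m18: 10-10 ←essential
  m20: --1-0 ←essential
  m22: --1-0,--11-,10-10
  m23: --11- ←essential
  m24: -1-00 ←essential
  m27: -1-11 ←essential
  m28: --1-0,-1-00
  m30: --1-0,--11-
  m31: --11-,-1-11
Essential: --1-0, --11-, -0001, -1-00, -1-11, 01---, 10-10

NO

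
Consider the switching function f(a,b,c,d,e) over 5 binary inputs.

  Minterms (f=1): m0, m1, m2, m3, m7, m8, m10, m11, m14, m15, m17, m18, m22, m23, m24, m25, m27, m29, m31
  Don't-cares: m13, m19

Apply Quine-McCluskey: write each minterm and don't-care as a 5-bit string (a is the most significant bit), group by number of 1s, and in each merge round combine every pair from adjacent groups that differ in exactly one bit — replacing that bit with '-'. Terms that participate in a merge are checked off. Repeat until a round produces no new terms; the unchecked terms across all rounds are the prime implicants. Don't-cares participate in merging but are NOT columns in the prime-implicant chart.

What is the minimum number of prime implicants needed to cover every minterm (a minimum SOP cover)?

7

[col 0] 00000*, 00001*, 00010*, 00011*, 00111*, 01000*, 01010*, 01011*, 01101*, 01110*, 01111*, 10001*, 10010*, 10011*, 10110*, 10111*, 11000*, 11001*, 11011*, 11101*, 11111*
[col 1] -0001*, -0010*, -0011*, -0111*, -1000, -1011*, -1101*, -1111*, 0-000*, 0-010*, 0-011*, 0-111*, 00-11*, 000-0*, 000-1*, 0000-*, 0001-*, 01-10*, 01-11*, 010-0*, 0101-*, 011-1*, 0111-*, 1-001*, 1-011*, 1-111*, 10-10*, 10-11*, 100-1*, 1001-*, 1011-*, 11-01*, 11-11*, 110-1*, 1100-, 111-1*
[col 2] --011*, --111*, -0-11*, -00-1, -001-, -1-11*, -11-1, 0--11*, 0-0-0, 0-01-, 000--, 01-1-, 1--11*, 1-0-1, 10-1-, 11--1
[col 3] ---11
Prime implicants: ---11, -00-1, -001-, -1000, -11-1, 0-0-0, 0-01-, 000--, 01-1-, 1-0-1, 10-1-, 11--1, 1100-
PI chart (minterm → PIs covering it):
  0 | 0-0-0,000--
  1 | -00-1,000--
  2 | -001-,0-0-0,0-01-,000--
  3 | ---11,-00-1,-001-,0-01-,000--
  7 | ---11  (sole → essential)
  8 | -1000,0-0-0
  10 | 0-0-0,0-01-,01-1-
  11 | ---11,0-01-,01-1-
  14 | 01-1-  (sole → essential)
  15 | ---11,-11-1,01-1-
  17 | -00-1,1-0-1
  18 | -001-,10-1-
  22 | 10-1-  (sole → essential)
  23 | ---11,10-1-
  24 | -1000,1100-
  25 | 1-0-1,11--1,1100-
  27 | ---11,1-0-1,11--1
  29 | -11-1,11--1
  31 | ---11,-11-1,11--1
Essential prime implicants: ---11, 01-1-, 10-1-
Petrick residual → -00-1, -1000, 0-0-0, 11--1
Minimum SOP uses 7 PIs: de + b'c'e + bc'd'e' + a'c'e' + a'bd + ab'd + abe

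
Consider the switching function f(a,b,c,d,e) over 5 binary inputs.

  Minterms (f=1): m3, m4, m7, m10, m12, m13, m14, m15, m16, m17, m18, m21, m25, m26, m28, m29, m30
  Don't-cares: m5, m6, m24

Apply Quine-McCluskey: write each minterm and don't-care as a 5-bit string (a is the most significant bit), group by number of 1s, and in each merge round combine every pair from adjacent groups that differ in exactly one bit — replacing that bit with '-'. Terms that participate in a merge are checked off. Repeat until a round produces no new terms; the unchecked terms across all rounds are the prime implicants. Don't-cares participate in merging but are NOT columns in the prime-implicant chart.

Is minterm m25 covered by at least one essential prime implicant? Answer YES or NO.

Round 0: 00011✓ 00100✓ 00101✓ 00110✓ 00111✓ 01010✓ 01100✓ 01101✓ 01110✓ 01111✓ 10000✓ 10001✓ 10010✓ 10101✓ 11000✓ 11001✓ 11010✓ 11100✓ 11101✓ 11110✓
Round 1: -0101✓ -1010✓ -1100✓ -1101✓ -1110✓ 0-100✓ 0-101✓ 0-110✓ 0-111✓ 00-11 001-0✓ 001-1✓ 0010-✓ 0011-✓ 01-10✓ 011-0✓ 011-1✓ 0110-✓ 0111-✓ 1-000✓ 1-001✓ 1-010✓ 1-101✓ 10-01✓ 100-0✓ 1000-✓ 11-00✓ 11-01✓ 11-10✓ 110-0✓ 1100-✓ 111-0✓ 1110-✓
Round 2: --101 -1-10 -11-0 -110- 0-1-0✓ 0-1-1✓ 0-10-✓ 0-11-✓ 001--✓ 011--✓ 1--01 1-0-0 1-00- 11--0 11-0-
Round 3: 0-1--
PIs = {--101, -1-10, -11-0, -110-, 0-1--, 00-11, 1--01, 1-0-0, 1-00-, 11--0, 11-0-}
Coverage chart:
  m3: 00-11 ←essential
  m4: 0-1-- ←essential
  m7: 0-1--,00-11
  m10: -1-10 ←essential
  m12: -11-0,-110-,0-1--
  m13: --101,-110-,0-1--
  m14: -1-10,-11-0,0-1--
  m15: 0-1-- ←essential
  m16: 1-0-0,1-00-
  m17: 1--01,1-00-
  m18: 1-0-0 ←essential
  m21: --101,1--01
  m25: 1--01,1-00-,11-0-
  m26: -1-10,1-0-0,11--0
  m28: -11-0,-110-,11--0,11-0-
  m29: --101,-110-,1--01,11-0-
  m30: -1-10,-11-0,11--0
Essential: -1-10, 0-1--, 00-11, 1-0-0

NO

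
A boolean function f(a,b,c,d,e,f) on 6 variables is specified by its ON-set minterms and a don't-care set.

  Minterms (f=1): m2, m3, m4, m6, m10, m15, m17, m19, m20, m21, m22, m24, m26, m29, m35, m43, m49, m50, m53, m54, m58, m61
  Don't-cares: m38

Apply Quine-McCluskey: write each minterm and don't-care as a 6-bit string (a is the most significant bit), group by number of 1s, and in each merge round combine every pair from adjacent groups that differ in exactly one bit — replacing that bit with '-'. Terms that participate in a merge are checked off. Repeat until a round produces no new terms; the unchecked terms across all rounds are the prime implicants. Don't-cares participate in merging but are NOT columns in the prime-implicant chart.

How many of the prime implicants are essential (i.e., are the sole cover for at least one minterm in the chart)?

6

[col 0] 000010*, 000011*, 000100*, 000110*, 001010*, 001111, 010001*, 010011*, 010100*, 010101*, 010110*, 011000*, 011010*, 011101*, 100011*, 100110*, 101011*, 110001*, 110010*, 110101*, 110110*, 111010*, 111101*
[col 1] -00011, -00110*, -10001*, -10101*, -10110*, -11010, -11101*, 0-0011, 0-0100*, 0-0110*, 0-1010, 00-010, 000-10, 00001-, 0001-0*, 01-101*, 010-01*, 0100-1, 0101-0*, 01010-, 0110-0, 1-0110*, 10-011, 11-010, 11-101*, 110-01*, 110-10
[col 2] --0110, -1-101, -10-01, 0-01-0
Prime implicants: --0110, -00011, -1-101, -10-01, -11010, 0-0011, 0-01-0, 0-1010, 00-010, 000-10, 00001-, 001111, 0100-1, 01010-, 0110-0, 10-011, 11-010, 110-10
PI chart (minterm → PIs covering it):
  2 | 00-010,000-10,00001-
  3 | -00011,0-0011,00001-
  4 | 0-01-0  (sole → essential)
  6 | --0110,0-01-0,000-10
  10 | 0-1010,00-010
  15 | 001111  (sole → essential)
  17 | -10-01,0100-1
  19 | 0-0011,0100-1
  20 | 0-01-0,01010-
  21 | -1-101,-10-01,01010-
  22 | --0110,0-01-0
  24 | 0110-0  (sole → essential)
  26 | -11010,0-1010,0110-0
  29 | -1-101  (sole → essential)
  35 | -00011,10-011
  43 | 10-011  (sole → essential)
  49 | -10-01  (sole → essential)
  50 | 11-010,110-10
  53 | -1-101,-10-01
  54 | --0110,110-10
  58 | -11010,11-010
  61 | -1-101  (sole → essential)
Essential prime implicants: -1-101, -10-01, 0-01-0, 001111, 0110-0, 10-011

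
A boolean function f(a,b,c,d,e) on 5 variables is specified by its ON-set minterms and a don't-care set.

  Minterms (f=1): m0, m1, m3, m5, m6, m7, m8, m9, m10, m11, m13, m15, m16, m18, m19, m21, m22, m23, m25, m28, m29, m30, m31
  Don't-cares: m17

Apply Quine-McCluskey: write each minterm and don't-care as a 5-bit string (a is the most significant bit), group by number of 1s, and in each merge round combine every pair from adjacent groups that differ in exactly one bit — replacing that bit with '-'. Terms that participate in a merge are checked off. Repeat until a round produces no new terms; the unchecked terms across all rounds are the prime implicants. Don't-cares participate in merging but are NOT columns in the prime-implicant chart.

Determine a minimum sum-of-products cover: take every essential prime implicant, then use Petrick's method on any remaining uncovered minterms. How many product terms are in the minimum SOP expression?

7

[col 0] 00000*, 00001*, 00011*, 00101*, 00110*, 00111*, 01000*, 01001*, 01010*, 01011*, 01101*, 01111*, 10000*, 10001*, 10010*, 10011*, 10101*, 10110*, 10111*, 11001*, 11100*, 11101*, 11110*, 11111*
[col 1] -0000*, -0001*, -0011*, -0101*, -0110*, -0111*, -1001*, -1101*, -1111*, 0-000*, 0-001*, 0-011*, 0-101*, 0-111*, 00-01*, 00-11*, 000-1*, 0000-*, 001-1*, 0011-*, 01-01*, 01-11*, 010-0*, 010-1*, 0100-*, 0101-*, 011-1*, 1-001*, 1-101*, 1-110*, 1-111*, 10-01*, 10-10*, 10-11*, 100-0*, 100-1*, 1000-*, 1001-*, 101-1*, 1011-*, 11-01*, 111-0*, 111-1*, 1110-*, 1111-*
[col 2] --001*, --101*, --111*, -0-01*, -0-11*, -00-1*, -000-, -01-1*, -011-, -1-01*, -11-1*, 0--01*, 0--11*, 0-0-1*, 0-00-, 0-1-1*, 00--1*, 01--1*, 010--, 1--01*, 1-1-1*, 1-11-, 10--1*, 10-1-, 100--, 111--
[col 3] ---01, --1-1, -0--1, 0---1
Prime implicants: ---01, --1-1, -0--1, -000-, -011-, 0---1, 0-00-, 010--, 1-11-, 10-1-, 100--, 111--
PI chart (minterm → PIs covering it):
  0 | -000-,0-00-
  1 | ---01,-0--1,-000-,0---1,0-00-
  3 | -0--1,0---1
  5 | ---01,--1-1,-0--1,0---1
  6 | -011-  (sole → essential)
  7 | --1-1,-0--1,-011-,0---1
  8 | 0-00-,010--
  9 | ---01,0---1,0-00-,010--
  10 | 010--  (sole → essential)
  11 | 0---1,010--
  13 | ---01,--1-1,0---1
  15 | --1-1,0---1
  16 | -000-,100--
  18 | 10-1-,100--
  19 | -0--1,10-1-,100--
  21 | ---01,--1-1,-0--1
  22 | -011-,1-11-,10-1-
  23 | --1-1,-0--1,-011-,1-11-,10-1-
  25 | ---01  (sole → essential)
  28 | 111--  (sole → essential)
  29 | ---01,--1-1,111--
  30 | 1-11-,111--
  31 | --1-1,1-11-,111--
Essential prime implicants: ---01, -011-, 010--, 111--
Petrick residual → -000-, 0---1, 10-1-
Minimum SOP uses 7 PIs: d'e + b'c'd' + b'cd + a'e + a'bc' + ab'd + abc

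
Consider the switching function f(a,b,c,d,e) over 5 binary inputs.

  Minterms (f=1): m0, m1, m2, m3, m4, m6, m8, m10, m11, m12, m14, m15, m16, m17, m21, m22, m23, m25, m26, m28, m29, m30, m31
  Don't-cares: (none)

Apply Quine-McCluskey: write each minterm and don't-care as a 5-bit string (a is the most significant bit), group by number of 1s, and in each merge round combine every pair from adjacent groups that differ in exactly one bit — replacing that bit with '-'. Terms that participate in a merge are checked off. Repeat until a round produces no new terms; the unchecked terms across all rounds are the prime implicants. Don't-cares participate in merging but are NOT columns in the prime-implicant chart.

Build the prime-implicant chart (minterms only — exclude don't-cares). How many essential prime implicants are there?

4

size-2^0 implicants → 00000(✓)  00001(✓)  00010(✓)  00011(✓)  00100(✓)  00110(✓)  01000(✓)  01010(✓)  01011(✓)  01100(✓)  01110(✓)  01111(✓)  10000(✓)  10001(✓)  10101(✓)  10110(✓)  10111(✓)  11001(✓)  11010(✓)  11100(✓)  11101(✓)  11110(✓)  11111(✓)
size-2^1 implicants → -0000(✓)  -0001(✓)  -0110(✓)  -1010(✓)  -1100(✓)  -1110(✓)  -1111(✓)  0-000(✓)  0-010(✓)  0-011(✓)  0-100(✓)  0-110(✓)  00-00(✓)  00-10(✓)  000-0(✓)  000-1(✓)  0000-(✓)  0001-(✓)  001-0(✓)  01-00(✓)  01-10(✓)  01-11(✓)  010-0(✓)  0101-(✓)  011-0(✓)  0111-(✓)  1-001(✓)  1-101(✓)  1-110(✓)  1-111(✓)  10-01(✓)  1000-(✓)  101-1(✓)  1011-(✓)  11-01(✓)  11-10(✓)  111-0(✓)  111-1(✓)  1110-(✓)  1111-(✓)
size-2^2 implicants → --110  -000-  -1-10  -11-0  -111-  0--00(✓)  0--10(✓)  0-0-0(✓)  0-01-  0-1-0(✓)  00--0(✓)  000--  01--0(✓)  01-1-  1--01  1-1-1  1-11-  111--
size-2^3 implicants → 0---0
Unchecked terms (primes): --110, -000-, -1-10, -11-0, -111-, 0---0, 0-01-, 000--, 01-1-, 1--01, 1-1-1, 1-11-, 111--
Minterm coverage:
  m0 ⊆ -000-,0---0,000--
  m1 ⊆ -000-,000--
  m2 ⊆ 0---0,0-01-,000--
  m3 ⊆ 0-01-,000--
  m4 ⊆ 0---0 [E]
  m6 ⊆ --110,0---0
  m8 ⊆ 0---0 [E]
  m10 ⊆ -1-10,0---0,0-01-,01-1-
  m11 ⊆ 0-01-,01-1-
  m12 ⊆ -11-0,0---0
  m14 ⊆ --110,-1-10,-11-0,-111-,0---0,01-1-
  m15 ⊆ -111-,01-1-
  m16 ⊆ -000- [E]
  m17 ⊆ -000-,1--01
  m21 ⊆ 1--01,1-1-1
  m22 ⊆ --110,1-11-
  m23 ⊆ 1-1-1,1-11-
  m25 ⊆ 1--01 [E]
  m26 ⊆ -1-10 [E]
  m28 ⊆ -11-0,111--
  m29 ⊆ 1--01,1-1-1,111--
  m30 ⊆ --110,-1-10,-11-0,-111-,1-11-,111--
  m31 ⊆ -111-,1-1-1,1-11-,111--
E = {-000-, -1-10, 0---0, 1--01}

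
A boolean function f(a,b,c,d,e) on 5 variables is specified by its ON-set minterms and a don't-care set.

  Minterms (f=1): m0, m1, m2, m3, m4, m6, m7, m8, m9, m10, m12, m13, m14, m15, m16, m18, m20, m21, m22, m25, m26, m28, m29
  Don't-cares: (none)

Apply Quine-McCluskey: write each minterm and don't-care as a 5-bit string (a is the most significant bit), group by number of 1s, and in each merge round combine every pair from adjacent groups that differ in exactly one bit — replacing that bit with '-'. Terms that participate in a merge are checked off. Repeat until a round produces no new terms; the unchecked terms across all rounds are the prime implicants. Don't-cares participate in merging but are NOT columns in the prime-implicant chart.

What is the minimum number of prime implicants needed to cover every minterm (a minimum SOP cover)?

[col 0] 00000*, 00001*, 00010*, 00011*, 00100*, 00110*, 00111*, 01000*, 01001*, 01010*, 01100*, 01101*, 01110*, 01111*, 10000*, 10010*, 10100*, 10101*, 10110*, 11001*, 11010*, 11100*, 11101*
[col 1] -0000*, -0010*, -0100*, -0110*, -1001*, -1010*, -1100*, -1101*, 0-000*, 0-001*, 0-010*, 0-100*, 0-110*, 0-111*, 00-00*, 00-10*, 00-11*, 000-0*, 000-1*, 0000-*, 0001-*, 001-0*, 0011-*, 01-00*, 01-01*, 01-10*, 010-0*, 0100-*, 011-0*, 011-1*, 0110-*, 0111-*, 1-010*, 1-100*, 1-101*, 10-00*, 10-10*, 100-0*, 101-0*, 1010-*, 11-01*, 1110-*
[col 2] --010, --100, -0-00*, -0-10*, -00-0*, -01-0*, -1-01, -110-, 0--00*, 0--10*, 0-0-0*, 0-00-, 0-1-0*, 0-11-, 00--0*, 00-1-, 000--, 01--0*, 01-0-, 011--, 1-10-, 10--0*
[col 3] -0--0, 0---0
Prime implicants: --010, --100, -0--0, -1-01, -110-, 0---0, 0-00-, 0-11-, 00-1-, 000--, 01-0-, 011--, 1-10-
PI chart (minterm → PIs covering it):
  0 | -0--0,0---0,0-00-,000--
  1 | 0-00-,000--
  2 | --010,-0--0,0---0,00-1-,000--
  3 | 00-1-,000--
  4 | --100,-0--0,0---0
  6 | -0--0,0---0,0-11-,00-1-
  7 | 0-11-,00-1-
  8 | 0---0,0-00-,01-0-
  9 | -1-01,0-00-,01-0-
  10 | --010,0---0
  12 | --100,-110-,0---0,01-0-,011--
  13 | -1-01,-110-,01-0-,011--
  14 | 0---0,0-11-,011--
  15 | 0-11-,011--
  16 | -0--0  (sole → essential)
  18 | --010,-0--0
  20 | --100,-0--0,1-10-
  21 | 1-10-  (sole → essential)
  22 | -0--0  (sole → essential)
  25 | -1-01  (sole → essential)
  26 | --010  (sole → essential)
  28 | --100,-110-,1-10-
  29 | -1-01,-110-,1-10-
Essential prime implicants: --010, -0--0, -1-01, 1-10-
Petrick residual → 0---0, 0-11-, 000--
Minimum SOP uses 7 PIs: c'de' + b'e' + bd'e + a'e' + a'cd + a'b'c' + acd'

7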